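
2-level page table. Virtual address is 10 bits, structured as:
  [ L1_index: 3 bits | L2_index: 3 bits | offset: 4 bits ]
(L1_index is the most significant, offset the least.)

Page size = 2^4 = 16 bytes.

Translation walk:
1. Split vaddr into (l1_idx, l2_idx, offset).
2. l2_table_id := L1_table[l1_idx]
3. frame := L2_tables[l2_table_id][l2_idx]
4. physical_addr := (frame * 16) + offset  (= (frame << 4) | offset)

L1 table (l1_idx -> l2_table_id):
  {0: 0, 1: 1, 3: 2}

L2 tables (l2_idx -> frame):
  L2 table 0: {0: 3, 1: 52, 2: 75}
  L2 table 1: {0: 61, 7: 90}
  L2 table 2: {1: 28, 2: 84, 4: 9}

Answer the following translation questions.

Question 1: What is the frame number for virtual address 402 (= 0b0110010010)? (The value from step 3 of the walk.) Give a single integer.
Answer: 28

Derivation:
vaddr = 402: l1_idx=3, l2_idx=1
L1[3] = 2; L2[2][1] = 28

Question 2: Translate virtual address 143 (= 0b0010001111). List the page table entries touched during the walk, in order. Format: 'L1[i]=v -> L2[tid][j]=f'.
vaddr = 143 = 0b0010001111
Split: l1_idx=1, l2_idx=0, offset=15

Answer: L1[1]=1 -> L2[1][0]=61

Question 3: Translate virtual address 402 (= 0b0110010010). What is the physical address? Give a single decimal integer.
Answer: 450

Derivation:
vaddr = 402 = 0b0110010010
Split: l1_idx=3, l2_idx=1, offset=2
L1[3] = 2
L2[2][1] = 28
paddr = 28 * 16 + 2 = 450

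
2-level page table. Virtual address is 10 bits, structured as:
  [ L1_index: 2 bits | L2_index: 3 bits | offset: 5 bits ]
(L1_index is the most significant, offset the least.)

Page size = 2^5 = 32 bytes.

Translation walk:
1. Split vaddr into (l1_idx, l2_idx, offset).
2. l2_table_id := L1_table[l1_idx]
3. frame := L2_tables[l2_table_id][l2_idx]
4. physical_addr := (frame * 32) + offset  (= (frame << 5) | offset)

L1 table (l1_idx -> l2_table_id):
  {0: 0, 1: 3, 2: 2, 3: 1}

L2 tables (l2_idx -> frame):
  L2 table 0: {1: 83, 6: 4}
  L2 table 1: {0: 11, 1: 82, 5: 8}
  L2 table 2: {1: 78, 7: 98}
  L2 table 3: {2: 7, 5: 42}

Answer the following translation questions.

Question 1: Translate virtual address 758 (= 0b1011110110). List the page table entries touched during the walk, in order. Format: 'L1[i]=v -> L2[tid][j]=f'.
vaddr = 758 = 0b1011110110
Split: l1_idx=2, l2_idx=7, offset=22

Answer: L1[2]=2 -> L2[2][7]=98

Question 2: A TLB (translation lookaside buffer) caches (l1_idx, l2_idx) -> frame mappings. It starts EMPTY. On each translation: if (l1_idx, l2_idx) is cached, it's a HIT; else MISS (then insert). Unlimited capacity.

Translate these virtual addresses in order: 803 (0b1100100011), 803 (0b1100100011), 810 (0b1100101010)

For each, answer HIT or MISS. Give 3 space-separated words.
vaddr=803: (3,1) not in TLB -> MISS, insert
vaddr=803: (3,1) in TLB -> HIT
vaddr=810: (3,1) in TLB -> HIT

Answer: MISS HIT HIT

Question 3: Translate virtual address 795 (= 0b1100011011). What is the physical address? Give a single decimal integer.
vaddr = 795 = 0b1100011011
Split: l1_idx=3, l2_idx=0, offset=27
L1[3] = 1
L2[1][0] = 11
paddr = 11 * 32 + 27 = 379

Answer: 379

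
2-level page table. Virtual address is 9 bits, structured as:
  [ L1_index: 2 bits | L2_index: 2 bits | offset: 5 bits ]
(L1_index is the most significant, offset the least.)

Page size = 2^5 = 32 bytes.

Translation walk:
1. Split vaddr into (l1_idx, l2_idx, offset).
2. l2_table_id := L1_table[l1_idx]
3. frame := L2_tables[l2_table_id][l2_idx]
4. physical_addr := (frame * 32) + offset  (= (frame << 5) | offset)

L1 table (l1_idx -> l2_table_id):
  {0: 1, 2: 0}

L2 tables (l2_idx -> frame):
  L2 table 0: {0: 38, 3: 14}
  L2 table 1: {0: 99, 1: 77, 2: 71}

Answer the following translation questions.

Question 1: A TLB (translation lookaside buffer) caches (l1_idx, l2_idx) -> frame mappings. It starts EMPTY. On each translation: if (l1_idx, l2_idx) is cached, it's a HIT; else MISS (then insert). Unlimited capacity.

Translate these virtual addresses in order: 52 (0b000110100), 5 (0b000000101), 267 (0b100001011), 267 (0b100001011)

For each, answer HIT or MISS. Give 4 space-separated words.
vaddr=52: (0,1) not in TLB -> MISS, insert
vaddr=5: (0,0) not in TLB -> MISS, insert
vaddr=267: (2,0) not in TLB -> MISS, insert
vaddr=267: (2,0) in TLB -> HIT

Answer: MISS MISS MISS HIT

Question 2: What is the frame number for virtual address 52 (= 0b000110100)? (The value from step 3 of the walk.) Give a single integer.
vaddr = 52: l1_idx=0, l2_idx=1
L1[0] = 1; L2[1][1] = 77

Answer: 77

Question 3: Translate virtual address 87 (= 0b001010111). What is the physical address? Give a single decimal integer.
vaddr = 87 = 0b001010111
Split: l1_idx=0, l2_idx=2, offset=23
L1[0] = 1
L2[1][2] = 71
paddr = 71 * 32 + 23 = 2295

Answer: 2295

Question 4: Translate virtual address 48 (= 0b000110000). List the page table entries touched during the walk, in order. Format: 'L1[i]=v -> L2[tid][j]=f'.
vaddr = 48 = 0b000110000
Split: l1_idx=0, l2_idx=1, offset=16

Answer: L1[0]=1 -> L2[1][1]=77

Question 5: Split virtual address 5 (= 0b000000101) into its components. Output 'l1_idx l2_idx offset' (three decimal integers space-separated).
vaddr = 5 = 0b000000101
  top 2 bits -> l1_idx = 0
  next 2 bits -> l2_idx = 0
  bottom 5 bits -> offset = 5

Answer: 0 0 5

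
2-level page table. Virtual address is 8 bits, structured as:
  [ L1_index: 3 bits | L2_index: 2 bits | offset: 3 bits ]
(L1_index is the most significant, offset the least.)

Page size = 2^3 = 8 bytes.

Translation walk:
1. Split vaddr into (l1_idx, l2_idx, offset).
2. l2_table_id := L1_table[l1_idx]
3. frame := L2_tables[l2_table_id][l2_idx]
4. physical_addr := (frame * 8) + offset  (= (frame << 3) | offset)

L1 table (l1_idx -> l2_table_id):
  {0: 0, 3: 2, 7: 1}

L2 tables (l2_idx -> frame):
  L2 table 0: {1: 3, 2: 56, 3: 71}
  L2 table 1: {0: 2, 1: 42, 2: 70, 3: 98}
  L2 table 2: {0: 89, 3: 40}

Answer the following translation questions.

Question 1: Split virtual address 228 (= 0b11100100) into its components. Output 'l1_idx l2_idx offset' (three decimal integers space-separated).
vaddr = 228 = 0b11100100
  top 3 bits -> l1_idx = 7
  next 2 bits -> l2_idx = 0
  bottom 3 bits -> offset = 4

Answer: 7 0 4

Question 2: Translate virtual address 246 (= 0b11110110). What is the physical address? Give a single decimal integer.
vaddr = 246 = 0b11110110
Split: l1_idx=7, l2_idx=2, offset=6
L1[7] = 1
L2[1][2] = 70
paddr = 70 * 8 + 6 = 566

Answer: 566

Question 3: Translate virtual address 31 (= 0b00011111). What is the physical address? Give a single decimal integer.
Answer: 575

Derivation:
vaddr = 31 = 0b00011111
Split: l1_idx=0, l2_idx=3, offset=7
L1[0] = 0
L2[0][3] = 71
paddr = 71 * 8 + 7 = 575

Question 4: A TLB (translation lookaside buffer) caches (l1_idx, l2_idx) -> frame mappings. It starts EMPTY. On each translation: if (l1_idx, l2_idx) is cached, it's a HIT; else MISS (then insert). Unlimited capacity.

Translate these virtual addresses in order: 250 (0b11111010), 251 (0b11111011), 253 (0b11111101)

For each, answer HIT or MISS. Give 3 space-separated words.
Answer: MISS HIT HIT

Derivation:
vaddr=250: (7,3) not in TLB -> MISS, insert
vaddr=251: (7,3) in TLB -> HIT
vaddr=253: (7,3) in TLB -> HIT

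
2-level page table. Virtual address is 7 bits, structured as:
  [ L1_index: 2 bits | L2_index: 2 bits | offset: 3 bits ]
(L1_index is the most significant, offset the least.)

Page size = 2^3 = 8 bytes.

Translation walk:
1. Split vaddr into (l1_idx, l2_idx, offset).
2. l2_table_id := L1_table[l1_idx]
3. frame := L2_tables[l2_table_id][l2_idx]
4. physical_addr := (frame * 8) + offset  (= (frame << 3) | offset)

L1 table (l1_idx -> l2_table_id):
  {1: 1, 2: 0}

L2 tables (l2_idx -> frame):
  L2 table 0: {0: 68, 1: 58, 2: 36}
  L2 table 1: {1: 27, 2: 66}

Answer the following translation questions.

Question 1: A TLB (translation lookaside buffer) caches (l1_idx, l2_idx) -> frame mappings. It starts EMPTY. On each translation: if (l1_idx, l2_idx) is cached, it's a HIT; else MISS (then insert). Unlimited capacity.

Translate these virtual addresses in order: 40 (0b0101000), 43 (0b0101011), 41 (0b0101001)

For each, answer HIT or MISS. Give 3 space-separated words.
vaddr=40: (1,1) not in TLB -> MISS, insert
vaddr=43: (1,1) in TLB -> HIT
vaddr=41: (1,1) in TLB -> HIT

Answer: MISS HIT HIT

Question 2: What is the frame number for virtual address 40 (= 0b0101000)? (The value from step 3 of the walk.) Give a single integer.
Answer: 27

Derivation:
vaddr = 40: l1_idx=1, l2_idx=1
L1[1] = 1; L2[1][1] = 27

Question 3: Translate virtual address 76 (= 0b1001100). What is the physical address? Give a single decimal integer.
vaddr = 76 = 0b1001100
Split: l1_idx=2, l2_idx=1, offset=4
L1[2] = 0
L2[0][1] = 58
paddr = 58 * 8 + 4 = 468

Answer: 468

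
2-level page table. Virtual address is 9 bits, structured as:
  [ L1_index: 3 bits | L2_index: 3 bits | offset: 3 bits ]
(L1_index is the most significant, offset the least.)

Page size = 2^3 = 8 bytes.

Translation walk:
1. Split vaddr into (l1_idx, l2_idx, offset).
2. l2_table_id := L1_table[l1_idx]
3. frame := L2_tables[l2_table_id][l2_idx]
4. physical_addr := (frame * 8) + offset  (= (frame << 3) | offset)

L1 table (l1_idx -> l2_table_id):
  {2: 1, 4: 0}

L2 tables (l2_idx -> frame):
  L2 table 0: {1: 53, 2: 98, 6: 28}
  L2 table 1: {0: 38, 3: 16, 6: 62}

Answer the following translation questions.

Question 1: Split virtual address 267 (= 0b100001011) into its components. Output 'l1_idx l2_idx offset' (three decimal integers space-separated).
Answer: 4 1 3

Derivation:
vaddr = 267 = 0b100001011
  top 3 bits -> l1_idx = 4
  next 3 bits -> l2_idx = 1
  bottom 3 bits -> offset = 3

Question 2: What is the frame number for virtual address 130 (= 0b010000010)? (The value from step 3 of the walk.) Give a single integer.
Answer: 38

Derivation:
vaddr = 130: l1_idx=2, l2_idx=0
L1[2] = 1; L2[1][0] = 38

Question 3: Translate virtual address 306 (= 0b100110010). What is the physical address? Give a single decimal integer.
Answer: 226

Derivation:
vaddr = 306 = 0b100110010
Split: l1_idx=4, l2_idx=6, offset=2
L1[4] = 0
L2[0][6] = 28
paddr = 28 * 8 + 2 = 226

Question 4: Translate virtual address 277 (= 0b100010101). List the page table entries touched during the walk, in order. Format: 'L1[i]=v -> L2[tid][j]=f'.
vaddr = 277 = 0b100010101
Split: l1_idx=4, l2_idx=2, offset=5

Answer: L1[4]=0 -> L2[0][2]=98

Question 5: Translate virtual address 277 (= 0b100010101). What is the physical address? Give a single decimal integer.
Answer: 789

Derivation:
vaddr = 277 = 0b100010101
Split: l1_idx=4, l2_idx=2, offset=5
L1[4] = 0
L2[0][2] = 98
paddr = 98 * 8 + 5 = 789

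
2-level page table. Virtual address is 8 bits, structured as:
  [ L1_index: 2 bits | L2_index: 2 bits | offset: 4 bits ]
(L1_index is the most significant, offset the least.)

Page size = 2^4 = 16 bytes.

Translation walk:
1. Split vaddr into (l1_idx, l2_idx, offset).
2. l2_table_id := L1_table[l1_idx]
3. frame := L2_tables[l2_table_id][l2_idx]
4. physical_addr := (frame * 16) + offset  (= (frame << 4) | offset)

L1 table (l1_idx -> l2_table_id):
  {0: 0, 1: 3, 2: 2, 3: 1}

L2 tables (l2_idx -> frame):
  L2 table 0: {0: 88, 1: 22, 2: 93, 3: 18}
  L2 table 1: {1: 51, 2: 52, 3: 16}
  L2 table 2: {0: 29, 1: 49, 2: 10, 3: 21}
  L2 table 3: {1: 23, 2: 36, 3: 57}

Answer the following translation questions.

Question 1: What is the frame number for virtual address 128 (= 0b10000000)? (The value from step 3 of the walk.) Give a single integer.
Answer: 29

Derivation:
vaddr = 128: l1_idx=2, l2_idx=0
L1[2] = 2; L2[2][0] = 29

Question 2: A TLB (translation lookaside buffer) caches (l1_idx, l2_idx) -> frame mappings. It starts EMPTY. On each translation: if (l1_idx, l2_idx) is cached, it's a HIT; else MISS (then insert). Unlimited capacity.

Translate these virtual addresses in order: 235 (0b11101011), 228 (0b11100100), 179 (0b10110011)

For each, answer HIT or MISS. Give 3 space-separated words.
vaddr=235: (3,2) not in TLB -> MISS, insert
vaddr=228: (3,2) in TLB -> HIT
vaddr=179: (2,3) not in TLB -> MISS, insert

Answer: MISS HIT MISS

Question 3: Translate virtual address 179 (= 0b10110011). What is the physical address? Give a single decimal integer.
vaddr = 179 = 0b10110011
Split: l1_idx=2, l2_idx=3, offset=3
L1[2] = 2
L2[2][3] = 21
paddr = 21 * 16 + 3 = 339

Answer: 339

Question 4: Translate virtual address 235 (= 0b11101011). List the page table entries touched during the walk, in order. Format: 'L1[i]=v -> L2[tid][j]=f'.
vaddr = 235 = 0b11101011
Split: l1_idx=3, l2_idx=2, offset=11

Answer: L1[3]=1 -> L2[1][2]=52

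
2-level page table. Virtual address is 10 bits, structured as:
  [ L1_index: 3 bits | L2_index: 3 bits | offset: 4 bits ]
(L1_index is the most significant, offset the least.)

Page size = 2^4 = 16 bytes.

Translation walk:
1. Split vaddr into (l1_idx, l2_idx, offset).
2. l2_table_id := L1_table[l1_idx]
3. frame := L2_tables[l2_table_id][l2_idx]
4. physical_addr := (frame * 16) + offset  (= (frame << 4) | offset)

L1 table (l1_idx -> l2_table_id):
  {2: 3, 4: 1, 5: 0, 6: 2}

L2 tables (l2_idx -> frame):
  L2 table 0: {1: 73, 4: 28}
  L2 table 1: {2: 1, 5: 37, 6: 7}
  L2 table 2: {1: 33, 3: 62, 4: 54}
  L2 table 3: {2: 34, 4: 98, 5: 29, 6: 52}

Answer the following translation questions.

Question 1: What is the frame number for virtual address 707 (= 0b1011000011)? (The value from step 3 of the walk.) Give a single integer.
Answer: 28

Derivation:
vaddr = 707: l1_idx=5, l2_idx=4
L1[5] = 0; L2[0][4] = 28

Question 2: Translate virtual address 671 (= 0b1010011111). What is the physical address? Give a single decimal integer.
Answer: 1183

Derivation:
vaddr = 671 = 0b1010011111
Split: l1_idx=5, l2_idx=1, offset=15
L1[5] = 0
L2[0][1] = 73
paddr = 73 * 16 + 15 = 1183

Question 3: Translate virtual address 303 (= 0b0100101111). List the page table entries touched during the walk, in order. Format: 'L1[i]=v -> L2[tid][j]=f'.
vaddr = 303 = 0b0100101111
Split: l1_idx=2, l2_idx=2, offset=15

Answer: L1[2]=3 -> L2[3][2]=34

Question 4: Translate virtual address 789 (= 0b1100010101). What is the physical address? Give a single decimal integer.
vaddr = 789 = 0b1100010101
Split: l1_idx=6, l2_idx=1, offset=5
L1[6] = 2
L2[2][1] = 33
paddr = 33 * 16 + 5 = 533

Answer: 533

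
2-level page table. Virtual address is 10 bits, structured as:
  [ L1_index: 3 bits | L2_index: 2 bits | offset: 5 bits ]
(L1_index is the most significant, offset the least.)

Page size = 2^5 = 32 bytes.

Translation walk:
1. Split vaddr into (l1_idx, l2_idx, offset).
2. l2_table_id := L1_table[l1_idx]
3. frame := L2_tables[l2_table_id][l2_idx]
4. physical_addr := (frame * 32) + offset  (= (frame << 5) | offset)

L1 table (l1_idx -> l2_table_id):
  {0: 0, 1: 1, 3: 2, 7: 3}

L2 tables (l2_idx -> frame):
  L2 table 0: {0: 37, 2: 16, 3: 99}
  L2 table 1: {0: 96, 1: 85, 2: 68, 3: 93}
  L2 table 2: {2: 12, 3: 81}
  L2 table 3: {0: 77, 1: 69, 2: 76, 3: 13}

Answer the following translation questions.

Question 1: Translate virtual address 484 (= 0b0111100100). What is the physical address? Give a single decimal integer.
vaddr = 484 = 0b0111100100
Split: l1_idx=3, l2_idx=3, offset=4
L1[3] = 2
L2[2][3] = 81
paddr = 81 * 32 + 4 = 2596

Answer: 2596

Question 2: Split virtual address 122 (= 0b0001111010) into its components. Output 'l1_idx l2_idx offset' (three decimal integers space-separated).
Answer: 0 3 26

Derivation:
vaddr = 122 = 0b0001111010
  top 3 bits -> l1_idx = 0
  next 2 bits -> l2_idx = 3
  bottom 5 bits -> offset = 26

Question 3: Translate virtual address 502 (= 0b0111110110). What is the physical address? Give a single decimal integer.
vaddr = 502 = 0b0111110110
Split: l1_idx=3, l2_idx=3, offset=22
L1[3] = 2
L2[2][3] = 81
paddr = 81 * 32 + 22 = 2614

Answer: 2614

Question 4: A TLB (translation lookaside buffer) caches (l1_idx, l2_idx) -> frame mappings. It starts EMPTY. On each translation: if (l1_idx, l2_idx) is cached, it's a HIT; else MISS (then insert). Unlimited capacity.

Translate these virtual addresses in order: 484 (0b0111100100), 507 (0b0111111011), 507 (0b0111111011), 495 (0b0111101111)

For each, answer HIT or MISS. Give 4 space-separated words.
vaddr=484: (3,3) not in TLB -> MISS, insert
vaddr=507: (3,3) in TLB -> HIT
vaddr=507: (3,3) in TLB -> HIT
vaddr=495: (3,3) in TLB -> HIT

Answer: MISS HIT HIT HIT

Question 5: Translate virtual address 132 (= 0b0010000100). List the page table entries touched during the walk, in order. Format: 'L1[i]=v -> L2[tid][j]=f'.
vaddr = 132 = 0b0010000100
Split: l1_idx=1, l2_idx=0, offset=4

Answer: L1[1]=1 -> L2[1][0]=96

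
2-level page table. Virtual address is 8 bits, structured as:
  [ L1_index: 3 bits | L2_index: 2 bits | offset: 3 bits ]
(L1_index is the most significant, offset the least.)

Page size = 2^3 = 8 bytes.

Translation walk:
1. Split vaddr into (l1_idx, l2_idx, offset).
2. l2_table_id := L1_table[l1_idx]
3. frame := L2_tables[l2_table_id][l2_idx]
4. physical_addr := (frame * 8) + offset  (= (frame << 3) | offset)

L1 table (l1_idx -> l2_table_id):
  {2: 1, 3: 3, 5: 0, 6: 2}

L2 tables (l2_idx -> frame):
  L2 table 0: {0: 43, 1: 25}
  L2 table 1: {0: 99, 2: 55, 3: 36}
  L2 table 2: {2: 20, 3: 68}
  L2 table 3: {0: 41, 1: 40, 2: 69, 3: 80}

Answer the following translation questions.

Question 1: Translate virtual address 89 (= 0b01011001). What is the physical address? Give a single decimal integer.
vaddr = 89 = 0b01011001
Split: l1_idx=2, l2_idx=3, offset=1
L1[2] = 1
L2[1][3] = 36
paddr = 36 * 8 + 1 = 289

Answer: 289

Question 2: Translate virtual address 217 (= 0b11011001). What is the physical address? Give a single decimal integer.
Answer: 545

Derivation:
vaddr = 217 = 0b11011001
Split: l1_idx=6, l2_idx=3, offset=1
L1[6] = 2
L2[2][3] = 68
paddr = 68 * 8 + 1 = 545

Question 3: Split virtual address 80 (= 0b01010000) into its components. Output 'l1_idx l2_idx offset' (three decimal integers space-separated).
vaddr = 80 = 0b01010000
  top 3 bits -> l1_idx = 2
  next 2 bits -> l2_idx = 2
  bottom 3 bits -> offset = 0

Answer: 2 2 0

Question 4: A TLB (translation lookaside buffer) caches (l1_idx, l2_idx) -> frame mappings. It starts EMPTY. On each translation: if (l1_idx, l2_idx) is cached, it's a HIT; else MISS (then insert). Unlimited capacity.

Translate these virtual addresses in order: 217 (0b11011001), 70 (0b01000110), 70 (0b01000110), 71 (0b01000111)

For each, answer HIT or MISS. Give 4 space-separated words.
Answer: MISS MISS HIT HIT

Derivation:
vaddr=217: (6,3) not in TLB -> MISS, insert
vaddr=70: (2,0) not in TLB -> MISS, insert
vaddr=70: (2,0) in TLB -> HIT
vaddr=71: (2,0) in TLB -> HIT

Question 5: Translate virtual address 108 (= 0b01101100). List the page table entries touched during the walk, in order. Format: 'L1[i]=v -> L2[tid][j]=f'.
vaddr = 108 = 0b01101100
Split: l1_idx=3, l2_idx=1, offset=4

Answer: L1[3]=3 -> L2[3][1]=40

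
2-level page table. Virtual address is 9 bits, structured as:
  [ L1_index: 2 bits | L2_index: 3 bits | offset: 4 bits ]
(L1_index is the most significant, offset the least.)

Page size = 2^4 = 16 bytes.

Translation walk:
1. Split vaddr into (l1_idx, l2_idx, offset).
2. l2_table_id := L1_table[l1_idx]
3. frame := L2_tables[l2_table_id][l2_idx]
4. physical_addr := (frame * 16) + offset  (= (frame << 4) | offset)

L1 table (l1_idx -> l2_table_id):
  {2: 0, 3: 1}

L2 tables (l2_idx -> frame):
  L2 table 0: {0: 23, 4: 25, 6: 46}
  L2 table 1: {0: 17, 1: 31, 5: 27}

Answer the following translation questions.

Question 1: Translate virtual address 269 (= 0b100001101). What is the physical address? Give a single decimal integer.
vaddr = 269 = 0b100001101
Split: l1_idx=2, l2_idx=0, offset=13
L1[2] = 0
L2[0][0] = 23
paddr = 23 * 16 + 13 = 381

Answer: 381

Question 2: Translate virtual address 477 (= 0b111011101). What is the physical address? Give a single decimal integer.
Answer: 445

Derivation:
vaddr = 477 = 0b111011101
Split: l1_idx=3, l2_idx=5, offset=13
L1[3] = 1
L2[1][5] = 27
paddr = 27 * 16 + 13 = 445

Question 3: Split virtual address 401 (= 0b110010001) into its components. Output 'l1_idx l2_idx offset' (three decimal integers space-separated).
Answer: 3 1 1

Derivation:
vaddr = 401 = 0b110010001
  top 2 bits -> l1_idx = 3
  next 3 bits -> l2_idx = 1
  bottom 4 bits -> offset = 1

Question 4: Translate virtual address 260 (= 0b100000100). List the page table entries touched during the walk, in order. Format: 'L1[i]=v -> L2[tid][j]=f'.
Answer: L1[2]=0 -> L2[0][0]=23

Derivation:
vaddr = 260 = 0b100000100
Split: l1_idx=2, l2_idx=0, offset=4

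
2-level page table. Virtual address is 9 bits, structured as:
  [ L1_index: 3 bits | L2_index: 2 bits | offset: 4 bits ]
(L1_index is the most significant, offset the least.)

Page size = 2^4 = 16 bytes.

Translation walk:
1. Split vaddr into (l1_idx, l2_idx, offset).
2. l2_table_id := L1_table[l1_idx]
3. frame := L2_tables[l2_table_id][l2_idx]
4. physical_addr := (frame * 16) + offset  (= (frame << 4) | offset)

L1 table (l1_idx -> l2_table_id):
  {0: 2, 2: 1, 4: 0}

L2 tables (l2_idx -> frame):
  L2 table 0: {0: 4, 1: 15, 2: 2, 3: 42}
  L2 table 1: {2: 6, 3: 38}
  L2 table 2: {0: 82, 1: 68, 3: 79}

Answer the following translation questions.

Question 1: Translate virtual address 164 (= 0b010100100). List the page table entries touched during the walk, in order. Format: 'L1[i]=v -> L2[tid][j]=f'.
vaddr = 164 = 0b010100100
Split: l1_idx=2, l2_idx=2, offset=4

Answer: L1[2]=1 -> L2[1][2]=6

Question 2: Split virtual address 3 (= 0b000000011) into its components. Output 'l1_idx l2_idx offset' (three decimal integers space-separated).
Answer: 0 0 3

Derivation:
vaddr = 3 = 0b000000011
  top 3 bits -> l1_idx = 0
  next 2 bits -> l2_idx = 0
  bottom 4 bits -> offset = 3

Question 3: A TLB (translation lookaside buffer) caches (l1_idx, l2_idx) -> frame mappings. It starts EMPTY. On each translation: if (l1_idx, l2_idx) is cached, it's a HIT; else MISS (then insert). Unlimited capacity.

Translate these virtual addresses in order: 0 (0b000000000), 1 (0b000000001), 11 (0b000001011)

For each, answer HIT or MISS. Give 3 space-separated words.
Answer: MISS HIT HIT

Derivation:
vaddr=0: (0,0) not in TLB -> MISS, insert
vaddr=1: (0,0) in TLB -> HIT
vaddr=11: (0,0) in TLB -> HIT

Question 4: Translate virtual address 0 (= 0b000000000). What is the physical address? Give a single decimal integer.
vaddr = 0 = 0b000000000
Split: l1_idx=0, l2_idx=0, offset=0
L1[0] = 2
L2[2][0] = 82
paddr = 82 * 16 + 0 = 1312

Answer: 1312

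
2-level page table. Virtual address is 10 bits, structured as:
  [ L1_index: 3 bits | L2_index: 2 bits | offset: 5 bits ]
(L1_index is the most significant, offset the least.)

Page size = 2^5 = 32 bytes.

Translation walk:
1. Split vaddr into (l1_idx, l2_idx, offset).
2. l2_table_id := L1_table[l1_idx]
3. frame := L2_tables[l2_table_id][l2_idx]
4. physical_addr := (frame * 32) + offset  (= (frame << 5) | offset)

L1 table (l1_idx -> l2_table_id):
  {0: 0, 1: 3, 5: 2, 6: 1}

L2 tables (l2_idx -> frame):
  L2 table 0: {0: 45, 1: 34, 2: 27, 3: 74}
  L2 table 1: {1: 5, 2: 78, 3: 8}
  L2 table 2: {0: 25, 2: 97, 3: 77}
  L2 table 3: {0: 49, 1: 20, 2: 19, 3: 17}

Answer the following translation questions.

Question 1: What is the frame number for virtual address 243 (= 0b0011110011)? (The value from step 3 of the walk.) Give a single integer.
Answer: 17

Derivation:
vaddr = 243: l1_idx=1, l2_idx=3
L1[1] = 3; L2[3][3] = 17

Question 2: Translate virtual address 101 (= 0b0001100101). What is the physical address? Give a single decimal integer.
vaddr = 101 = 0b0001100101
Split: l1_idx=0, l2_idx=3, offset=5
L1[0] = 0
L2[0][3] = 74
paddr = 74 * 32 + 5 = 2373

Answer: 2373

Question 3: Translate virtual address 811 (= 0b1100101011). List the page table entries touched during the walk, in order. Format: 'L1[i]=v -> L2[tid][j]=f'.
Answer: L1[6]=1 -> L2[1][1]=5

Derivation:
vaddr = 811 = 0b1100101011
Split: l1_idx=6, l2_idx=1, offset=11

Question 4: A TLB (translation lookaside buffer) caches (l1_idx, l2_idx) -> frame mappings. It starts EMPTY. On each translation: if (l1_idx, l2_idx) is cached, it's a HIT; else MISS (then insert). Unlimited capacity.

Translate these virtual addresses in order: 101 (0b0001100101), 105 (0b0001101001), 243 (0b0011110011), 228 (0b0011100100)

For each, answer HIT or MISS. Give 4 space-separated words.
vaddr=101: (0,3) not in TLB -> MISS, insert
vaddr=105: (0,3) in TLB -> HIT
vaddr=243: (1,3) not in TLB -> MISS, insert
vaddr=228: (1,3) in TLB -> HIT

Answer: MISS HIT MISS HIT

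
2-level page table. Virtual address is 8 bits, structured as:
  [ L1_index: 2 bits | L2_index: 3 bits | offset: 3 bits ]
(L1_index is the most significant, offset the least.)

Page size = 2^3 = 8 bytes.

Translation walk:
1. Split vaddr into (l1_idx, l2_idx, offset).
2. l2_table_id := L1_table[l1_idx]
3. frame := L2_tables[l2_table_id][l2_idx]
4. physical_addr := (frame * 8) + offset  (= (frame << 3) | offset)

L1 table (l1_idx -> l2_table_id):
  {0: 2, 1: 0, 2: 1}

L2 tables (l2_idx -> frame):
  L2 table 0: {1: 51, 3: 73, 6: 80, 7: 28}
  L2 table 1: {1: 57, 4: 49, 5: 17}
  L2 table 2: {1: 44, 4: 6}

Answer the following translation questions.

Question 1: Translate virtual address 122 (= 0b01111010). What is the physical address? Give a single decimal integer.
Answer: 226

Derivation:
vaddr = 122 = 0b01111010
Split: l1_idx=1, l2_idx=7, offset=2
L1[1] = 0
L2[0][7] = 28
paddr = 28 * 8 + 2 = 226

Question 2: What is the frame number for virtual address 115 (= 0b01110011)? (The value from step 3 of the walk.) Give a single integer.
Answer: 80

Derivation:
vaddr = 115: l1_idx=1, l2_idx=6
L1[1] = 0; L2[0][6] = 80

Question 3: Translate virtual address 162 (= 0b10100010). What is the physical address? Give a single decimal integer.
Answer: 394

Derivation:
vaddr = 162 = 0b10100010
Split: l1_idx=2, l2_idx=4, offset=2
L1[2] = 1
L2[1][4] = 49
paddr = 49 * 8 + 2 = 394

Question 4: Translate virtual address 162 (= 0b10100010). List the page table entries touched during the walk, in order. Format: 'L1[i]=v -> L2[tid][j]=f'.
Answer: L1[2]=1 -> L2[1][4]=49

Derivation:
vaddr = 162 = 0b10100010
Split: l1_idx=2, l2_idx=4, offset=2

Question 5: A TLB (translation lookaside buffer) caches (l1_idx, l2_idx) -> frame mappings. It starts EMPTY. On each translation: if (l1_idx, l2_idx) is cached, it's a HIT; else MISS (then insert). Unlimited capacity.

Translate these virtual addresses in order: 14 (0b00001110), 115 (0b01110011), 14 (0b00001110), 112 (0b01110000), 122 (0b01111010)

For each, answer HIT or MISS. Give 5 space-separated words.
vaddr=14: (0,1) not in TLB -> MISS, insert
vaddr=115: (1,6) not in TLB -> MISS, insert
vaddr=14: (0,1) in TLB -> HIT
vaddr=112: (1,6) in TLB -> HIT
vaddr=122: (1,7) not in TLB -> MISS, insert

Answer: MISS MISS HIT HIT MISS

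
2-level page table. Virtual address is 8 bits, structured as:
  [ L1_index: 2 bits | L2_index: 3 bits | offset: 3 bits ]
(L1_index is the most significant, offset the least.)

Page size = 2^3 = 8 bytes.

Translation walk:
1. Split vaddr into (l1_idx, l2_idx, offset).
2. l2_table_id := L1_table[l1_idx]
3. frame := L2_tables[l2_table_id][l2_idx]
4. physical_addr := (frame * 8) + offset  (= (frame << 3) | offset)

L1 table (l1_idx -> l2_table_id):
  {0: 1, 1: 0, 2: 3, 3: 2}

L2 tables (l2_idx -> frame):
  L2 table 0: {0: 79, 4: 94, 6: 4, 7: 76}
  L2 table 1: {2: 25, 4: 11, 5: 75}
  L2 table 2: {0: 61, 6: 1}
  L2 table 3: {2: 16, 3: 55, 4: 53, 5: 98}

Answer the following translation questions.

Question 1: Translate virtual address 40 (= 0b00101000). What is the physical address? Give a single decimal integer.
vaddr = 40 = 0b00101000
Split: l1_idx=0, l2_idx=5, offset=0
L1[0] = 1
L2[1][5] = 75
paddr = 75 * 8 + 0 = 600

Answer: 600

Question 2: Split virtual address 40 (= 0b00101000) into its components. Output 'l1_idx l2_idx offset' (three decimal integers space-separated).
Answer: 0 5 0

Derivation:
vaddr = 40 = 0b00101000
  top 2 bits -> l1_idx = 0
  next 3 bits -> l2_idx = 5
  bottom 3 bits -> offset = 0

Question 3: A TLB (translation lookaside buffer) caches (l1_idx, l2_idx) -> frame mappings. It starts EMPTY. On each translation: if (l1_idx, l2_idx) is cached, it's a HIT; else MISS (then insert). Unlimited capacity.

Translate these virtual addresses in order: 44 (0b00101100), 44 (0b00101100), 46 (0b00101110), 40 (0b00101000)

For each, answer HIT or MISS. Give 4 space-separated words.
vaddr=44: (0,5) not in TLB -> MISS, insert
vaddr=44: (0,5) in TLB -> HIT
vaddr=46: (0,5) in TLB -> HIT
vaddr=40: (0,5) in TLB -> HIT

Answer: MISS HIT HIT HIT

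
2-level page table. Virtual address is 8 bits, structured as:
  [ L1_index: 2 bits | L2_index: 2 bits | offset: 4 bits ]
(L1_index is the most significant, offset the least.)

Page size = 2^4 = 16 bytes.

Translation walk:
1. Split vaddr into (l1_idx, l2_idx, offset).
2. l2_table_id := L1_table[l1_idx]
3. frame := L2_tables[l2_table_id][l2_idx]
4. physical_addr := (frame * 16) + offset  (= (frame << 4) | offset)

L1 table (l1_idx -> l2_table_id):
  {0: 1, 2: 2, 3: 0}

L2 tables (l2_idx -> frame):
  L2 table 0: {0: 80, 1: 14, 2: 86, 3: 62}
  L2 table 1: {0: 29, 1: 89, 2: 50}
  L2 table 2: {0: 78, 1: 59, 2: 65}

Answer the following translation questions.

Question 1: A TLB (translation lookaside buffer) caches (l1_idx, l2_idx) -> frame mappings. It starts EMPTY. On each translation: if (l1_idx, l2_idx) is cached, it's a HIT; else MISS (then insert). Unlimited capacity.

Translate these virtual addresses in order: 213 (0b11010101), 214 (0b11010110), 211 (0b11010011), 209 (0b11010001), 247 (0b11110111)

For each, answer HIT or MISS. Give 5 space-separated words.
vaddr=213: (3,1) not in TLB -> MISS, insert
vaddr=214: (3,1) in TLB -> HIT
vaddr=211: (3,1) in TLB -> HIT
vaddr=209: (3,1) in TLB -> HIT
vaddr=247: (3,3) not in TLB -> MISS, insert

Answer: MISS HIT HIT HIT MISS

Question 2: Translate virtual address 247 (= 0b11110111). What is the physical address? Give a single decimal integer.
vaddr = 247 = 0b11110111
Split: l1_idx=3, l2_idx=3, offset=7
L1[3] = 0
L2[0][3] = 62
paddr = 62 * 16 + 7 = 999

Answer: 999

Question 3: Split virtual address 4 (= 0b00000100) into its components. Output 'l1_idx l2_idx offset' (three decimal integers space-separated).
Answer: 0 0 4

Derivation:
vaddr = 4 = 0b00000100
  top 2 bits -> l1_idx = 0
  next 2 bits -> l2_idx = 0
  bottom 4 bits -> offset = 4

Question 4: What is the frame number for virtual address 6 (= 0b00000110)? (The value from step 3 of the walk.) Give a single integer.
vaddr = 6: l1_idx=0, l2_idx=0
L1[0] = 1; L2[1][0] = 29

Answer: 29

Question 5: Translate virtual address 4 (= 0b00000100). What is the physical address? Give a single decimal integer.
vaddr = 4 = 0b00000100
Split: l1_idx=0, l2_idx=0, offset=4
L1[0] = 1
L2[1][0] = 29
paddr = 29 * 16 + 4 = 468

Answer: 468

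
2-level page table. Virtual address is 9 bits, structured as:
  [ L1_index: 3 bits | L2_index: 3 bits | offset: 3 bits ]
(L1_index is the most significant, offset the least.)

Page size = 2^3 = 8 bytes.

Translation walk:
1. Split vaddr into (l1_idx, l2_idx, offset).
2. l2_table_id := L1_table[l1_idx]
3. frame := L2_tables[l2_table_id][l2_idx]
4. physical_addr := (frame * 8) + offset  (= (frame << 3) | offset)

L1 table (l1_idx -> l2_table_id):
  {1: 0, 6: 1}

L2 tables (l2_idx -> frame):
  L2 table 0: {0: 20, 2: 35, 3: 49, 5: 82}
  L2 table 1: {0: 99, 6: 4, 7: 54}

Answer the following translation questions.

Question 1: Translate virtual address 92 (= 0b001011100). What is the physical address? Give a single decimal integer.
Answer: 396

Derivation:
vaddr = 92 = 0b001011100
Split: l1_idx=1, l2_idx=3, offset=4
L1[1] = 0
L2[0][3] = 49
paddr = 49 * 8 + 4 = 396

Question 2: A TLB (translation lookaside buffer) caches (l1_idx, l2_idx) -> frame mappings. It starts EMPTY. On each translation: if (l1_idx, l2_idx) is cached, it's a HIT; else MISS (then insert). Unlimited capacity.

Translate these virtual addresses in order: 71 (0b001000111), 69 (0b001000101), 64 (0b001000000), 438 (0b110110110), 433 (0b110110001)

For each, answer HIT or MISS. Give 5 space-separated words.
Answer: MISS HIT HIT MISS HIT

Derivation:
vaddr=71: (1,0) not in TLB -> MISS, insert
vaddr=69: (1,0) in TLB -> HIT
vaddr=64: (1,0) in TLB -> HIT
vaddr=438: (6,6) not in TLB -> MISS, insert
vaddr=433: (6,6) in TLB -> HIT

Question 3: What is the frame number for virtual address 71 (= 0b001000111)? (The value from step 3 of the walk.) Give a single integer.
vaddr = 71: l1_idx=1, l2_idx=0
L1[1] = 0; L2[0][0] = 20

Answer: 20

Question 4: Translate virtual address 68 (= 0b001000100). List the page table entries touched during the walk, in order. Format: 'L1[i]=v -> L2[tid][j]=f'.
Answer: L1[1]=0 -> L2[0][0]=20

Derivation:
vaddr = 68 = 0b001000100
Split: l1_idx=1, l2_idx=0, offset=4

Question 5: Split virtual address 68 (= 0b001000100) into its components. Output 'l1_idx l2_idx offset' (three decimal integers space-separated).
Answer: 1 0 4

Derivation:
vaddr = 68 = 0b001000100
  top 3 bits -> l1_idx = 1
  next 3 bits -> l2_idx = 0
  bottom 3 bits -> offset = 4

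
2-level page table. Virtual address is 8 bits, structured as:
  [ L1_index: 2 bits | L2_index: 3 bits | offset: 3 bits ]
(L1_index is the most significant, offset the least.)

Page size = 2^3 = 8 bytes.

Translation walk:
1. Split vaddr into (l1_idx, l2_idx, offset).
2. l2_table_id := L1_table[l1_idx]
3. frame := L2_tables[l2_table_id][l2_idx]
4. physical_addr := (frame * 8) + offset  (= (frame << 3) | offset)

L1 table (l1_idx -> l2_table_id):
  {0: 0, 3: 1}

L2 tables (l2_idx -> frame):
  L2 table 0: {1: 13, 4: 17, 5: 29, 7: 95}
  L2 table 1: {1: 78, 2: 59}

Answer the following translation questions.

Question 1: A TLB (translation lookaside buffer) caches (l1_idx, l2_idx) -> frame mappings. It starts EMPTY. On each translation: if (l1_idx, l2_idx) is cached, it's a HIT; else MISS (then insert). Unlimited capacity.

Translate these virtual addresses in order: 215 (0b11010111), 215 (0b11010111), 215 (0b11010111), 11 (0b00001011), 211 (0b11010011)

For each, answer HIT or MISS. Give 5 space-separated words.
Answer: MISS HIT HIT MISS HIT

Derivation:
vaddr=215: (3,2) not in TLB -> MISS, insert
vaddr=215: (3,2) in TLB -> HIT
vaddr=215: (3,2) in TLB -> HIT
vaddr=11: (0,1) not in TLB -> MISS, insert
vaddr=211: (3,2) in TLB -> HIT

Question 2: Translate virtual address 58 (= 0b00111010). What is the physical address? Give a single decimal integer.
Answer: 762

Derivation:
vaddr = 58 = 0b00111010
Split: l1_idx=0, l2_idx=7, offset=2
L1[0] = 0
L2[0][7] = 95
paddr = 95 * 8 + 2 = 762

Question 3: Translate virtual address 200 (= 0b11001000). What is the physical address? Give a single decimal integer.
vaddr = 200 = 0b11001000
Split: l1_idx=3, l2_idx=1, offset=0
L1[3] = 1
L2[1][1] = 78
paddr = 78 * 8 + 0 = 624

Answer: 624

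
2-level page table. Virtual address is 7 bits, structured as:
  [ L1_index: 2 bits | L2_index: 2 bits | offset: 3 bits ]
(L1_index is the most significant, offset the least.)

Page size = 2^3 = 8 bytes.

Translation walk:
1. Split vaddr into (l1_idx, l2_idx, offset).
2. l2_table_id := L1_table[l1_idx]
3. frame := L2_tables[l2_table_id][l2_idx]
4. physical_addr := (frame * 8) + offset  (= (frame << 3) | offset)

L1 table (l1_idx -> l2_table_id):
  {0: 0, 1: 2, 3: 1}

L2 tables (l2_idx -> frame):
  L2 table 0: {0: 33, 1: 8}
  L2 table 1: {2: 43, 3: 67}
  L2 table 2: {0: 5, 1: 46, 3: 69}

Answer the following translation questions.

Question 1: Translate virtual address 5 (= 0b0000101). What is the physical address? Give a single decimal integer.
Answer: 269

Derivation:
vaddr = 5 = 0b0000101
Split: l1_idx=0, l2_idx=0, offset=5
L1[0] = 0
L2[0][0] = 33
paddr = 33 * 8 + 5 = 269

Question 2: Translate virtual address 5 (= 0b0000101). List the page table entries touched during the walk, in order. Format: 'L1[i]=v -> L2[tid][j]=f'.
vaddr = 5 = 0b0000101
Split: l1_idx=0, l2_idx=0, offset=5

Answer: L1[0]=0 -> L2[0][0]=33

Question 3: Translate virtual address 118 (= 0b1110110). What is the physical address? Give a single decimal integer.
Answer: 350

Derivation:
vaddr = 118 = 0b1110110
Split: l1_idx=3, l2_idx=2, offset=6
L1[3] = 1
L2[1][2] = 43
paddr = 43 * 8 + 6 = 350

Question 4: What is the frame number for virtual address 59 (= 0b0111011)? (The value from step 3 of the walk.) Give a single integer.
Answer: 69

Derivation:
vaddr = 59: l1_idx=1, l2_idx=3
L1[1] = 2; L2[2][3] = 69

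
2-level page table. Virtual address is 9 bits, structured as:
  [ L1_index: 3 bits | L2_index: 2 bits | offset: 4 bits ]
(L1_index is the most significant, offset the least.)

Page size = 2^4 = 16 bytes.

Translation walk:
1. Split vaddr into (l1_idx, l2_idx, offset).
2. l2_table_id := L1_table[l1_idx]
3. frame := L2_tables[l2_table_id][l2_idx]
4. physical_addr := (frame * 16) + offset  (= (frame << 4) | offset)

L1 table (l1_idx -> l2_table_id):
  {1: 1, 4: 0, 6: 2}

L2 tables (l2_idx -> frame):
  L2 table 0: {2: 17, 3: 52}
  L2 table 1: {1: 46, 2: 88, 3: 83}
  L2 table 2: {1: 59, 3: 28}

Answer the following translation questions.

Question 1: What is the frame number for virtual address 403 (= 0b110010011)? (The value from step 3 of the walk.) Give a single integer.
Answer: 59

Derivation:
vaddr = 403: l1_idx=6, l2_idx=1
L1[6] = 2; L2[2][1] = 59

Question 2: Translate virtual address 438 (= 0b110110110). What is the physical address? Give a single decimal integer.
Answer: 454

Derivation:
vaddr = 438 = 0b110110110
Split: l1_idx=6, l2_idx=3, offset=6
L1[6] = 2
L2[2][3] = 28
paddr = 28 * 16 + 6 = 454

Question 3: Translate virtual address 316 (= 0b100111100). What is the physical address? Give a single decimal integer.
vaddr = 316 = 0b100111100
Split: l1_idx=4, l2_idx=3, offset=12
L1[4] = 0
L2[0][3] = 52
paddr = 52 * 16 + 12 = 844

Answer: 844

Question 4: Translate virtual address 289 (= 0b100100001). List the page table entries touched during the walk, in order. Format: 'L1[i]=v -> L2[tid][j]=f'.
vaddr = 289 = 0b100100001
Split: l1_idx=4, l2_idx=2, offset=1

Answer: L1[4]=0 -> L2[0][2]=17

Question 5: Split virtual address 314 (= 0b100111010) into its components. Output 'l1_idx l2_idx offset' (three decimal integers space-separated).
Answer: 4 3 10

Derivation:
vaddr = 314 = 0b100111010
  top 3 bits -> l1_idx = 4
  next 2 bits -> l2_idx = 3
  bottom 4 bits -> offset = 10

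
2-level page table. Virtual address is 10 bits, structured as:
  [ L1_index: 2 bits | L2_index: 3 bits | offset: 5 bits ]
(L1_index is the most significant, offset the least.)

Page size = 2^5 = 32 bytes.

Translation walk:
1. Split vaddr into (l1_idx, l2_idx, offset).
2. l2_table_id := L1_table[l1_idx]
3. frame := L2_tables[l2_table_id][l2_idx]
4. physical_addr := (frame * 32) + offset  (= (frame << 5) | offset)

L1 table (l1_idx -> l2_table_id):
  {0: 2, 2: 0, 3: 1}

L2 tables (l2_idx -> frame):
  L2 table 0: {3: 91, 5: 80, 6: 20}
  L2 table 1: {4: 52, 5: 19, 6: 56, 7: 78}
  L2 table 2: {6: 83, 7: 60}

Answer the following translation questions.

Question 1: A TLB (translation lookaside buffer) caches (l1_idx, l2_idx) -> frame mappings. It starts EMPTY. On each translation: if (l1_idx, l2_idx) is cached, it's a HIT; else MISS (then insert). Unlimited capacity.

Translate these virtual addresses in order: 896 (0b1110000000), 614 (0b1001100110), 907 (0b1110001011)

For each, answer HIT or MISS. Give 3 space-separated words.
Answer: MISS MISS HIT

Derivation:
vaddr=896: (3,4) not in TLB -> MISS, insert
vaddr=614: (2,3) not in TLB -> MISS, insert
vaddr=907: (3,4) in TLB -> HIT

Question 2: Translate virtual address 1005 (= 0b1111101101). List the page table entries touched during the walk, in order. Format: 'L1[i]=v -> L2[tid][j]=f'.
vaddr = 1005 = 0b1111101101
Split: l1_idx=3, l2_idx=7, offset=13

Answer: L1[3]=1 -> L2[1][7]=78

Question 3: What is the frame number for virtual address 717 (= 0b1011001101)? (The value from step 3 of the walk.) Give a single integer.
vaddr = 717: l1_idx=2, l2_idx=6
L1[2] = 0; L2[0][6] = 20

Answer: 20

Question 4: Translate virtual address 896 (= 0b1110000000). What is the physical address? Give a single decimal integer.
vaddr = 896 = 0b1110000000
Split: l1_idx=3, l2_idx=4, offset=0
L1[3] = 1
L2[1][4] = 52
paddr = 52 * 32 + 0 = 1664

Answer: 1664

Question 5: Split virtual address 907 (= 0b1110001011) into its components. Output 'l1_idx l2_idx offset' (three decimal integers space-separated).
Answer: 3 4 11

Derivation:
vaddr = 907 = 0b1110001011
  top 2 bits -> l1_idx = 3
  next 3 bits -> l2_idx = 4
  bottom 5 bits -> offset = 11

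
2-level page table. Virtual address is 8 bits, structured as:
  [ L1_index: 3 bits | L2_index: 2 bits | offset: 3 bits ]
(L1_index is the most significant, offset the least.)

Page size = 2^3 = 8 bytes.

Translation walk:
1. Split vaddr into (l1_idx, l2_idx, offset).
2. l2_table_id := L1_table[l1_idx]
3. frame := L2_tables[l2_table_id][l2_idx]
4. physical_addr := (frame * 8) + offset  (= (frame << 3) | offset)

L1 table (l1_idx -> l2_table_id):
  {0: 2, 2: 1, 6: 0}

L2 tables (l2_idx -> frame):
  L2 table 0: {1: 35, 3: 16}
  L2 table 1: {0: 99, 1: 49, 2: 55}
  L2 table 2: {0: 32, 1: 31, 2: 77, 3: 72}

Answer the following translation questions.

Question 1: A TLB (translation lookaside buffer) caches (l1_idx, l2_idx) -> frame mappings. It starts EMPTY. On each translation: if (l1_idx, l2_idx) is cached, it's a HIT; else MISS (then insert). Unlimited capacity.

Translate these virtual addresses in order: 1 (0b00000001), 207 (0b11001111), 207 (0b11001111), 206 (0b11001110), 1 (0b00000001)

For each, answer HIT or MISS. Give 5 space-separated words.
vaddr=1: (0,0) not in TLB -> MISS, insert
vaddr=207: (6,1) not in TLB -> MISS, insert
vaddr=207: (6,1) in TLB -> HIT
vaddr=206: (6,1) in TLB -> HIT
vaddr=1: (0,0) in TLB -> HIT

Answer: MISS MISS HIT HIT HIT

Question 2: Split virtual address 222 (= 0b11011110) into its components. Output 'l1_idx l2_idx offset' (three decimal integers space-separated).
Answer: 6 3 6

Derivation:
vaddr = 222 = 0b11011110
  top 3 bits -> l1_idx = 6
  next 2 bits -> l2_idx = 3
  bottom 3 bits -> offset = 6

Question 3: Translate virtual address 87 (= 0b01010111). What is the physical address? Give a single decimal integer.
vaddr = 87 = 0b01010111
Split: l1_idx=2, l2_idx=2, offset=7
L1[2] = 1
L2[1][2] = 55
paddr = 55 * 8 + 7 = 447

Answer: 447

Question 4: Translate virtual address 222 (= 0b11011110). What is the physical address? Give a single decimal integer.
vaddr = 222 = 0b11011110
Split: l1_idx=6, l2_idx=3, offset=6
L1[6] = 0
L2[0][3] = 16
paddr = 16 * 8 + 6 = 134

Answer: 134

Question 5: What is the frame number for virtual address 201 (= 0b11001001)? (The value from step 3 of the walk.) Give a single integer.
Answer: 35

Derivation:
vaddr = 201: l1_idx=6, l2_idx=1
L1[6] = 0; L2[0][1] = 35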